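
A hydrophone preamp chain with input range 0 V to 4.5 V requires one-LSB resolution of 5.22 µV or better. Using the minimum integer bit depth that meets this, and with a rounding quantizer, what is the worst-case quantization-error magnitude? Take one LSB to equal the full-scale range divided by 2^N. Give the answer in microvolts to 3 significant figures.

2.15 µV

Full-scale range = 4.5 V.
Required number of levels: 4.5/5.22 µV = 862070; smallest N with 2^N ≥ that is 20.
Step size = 4.5/1048576 V = 4.2915 µV.
|e|_max = LSB/2 = 2.15 µV.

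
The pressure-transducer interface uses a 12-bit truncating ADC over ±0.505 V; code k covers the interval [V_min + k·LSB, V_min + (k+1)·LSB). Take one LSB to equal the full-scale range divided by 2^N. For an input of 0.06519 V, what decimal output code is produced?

2312

Range = 0.505 − (-0.505) = 1.01 V. LSB = 1.01 V / 2^12 ≈ 246.6 µV.
(V_in − V_min) × 2^12/range = (0.06519 − (-0.505)) × 4096/1.01 = 2312.374.
Floor → code = 2312.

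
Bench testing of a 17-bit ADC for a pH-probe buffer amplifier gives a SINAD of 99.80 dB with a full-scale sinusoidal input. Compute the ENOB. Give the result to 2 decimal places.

16.29 bits

Inverting SNR = 6.02 N + 1.76: N_eff = (99.80 − 1.76)/6.02 = 16.2857.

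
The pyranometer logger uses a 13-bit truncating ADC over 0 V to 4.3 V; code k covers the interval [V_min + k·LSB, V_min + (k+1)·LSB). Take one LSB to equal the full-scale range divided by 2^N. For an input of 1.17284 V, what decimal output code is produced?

Span = 4.3 V. LSB = 4.3 V / 2^13 ≈ 0.5249 mV.
(V_in − V_min) × 2^13/range = (1.17284 − (0)) × 8192/4.3 = 2234.397.
Floor → code = 2234.

2234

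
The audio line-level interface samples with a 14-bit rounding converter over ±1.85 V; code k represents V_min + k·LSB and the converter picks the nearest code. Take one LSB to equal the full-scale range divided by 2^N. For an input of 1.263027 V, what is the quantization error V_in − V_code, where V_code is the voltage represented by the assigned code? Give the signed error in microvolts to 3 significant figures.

−40.6 µV

Full-scale range = 1.85 V − (-1.85 V) = 3.7 V. LSB = 3.7 V / 2^14 ≈ 225.8 µV.
(1.263027 − (-1.85)) / LSB = 3.113027 × 16384/3.7 = 13784.8201. Nearest integer: k = 13785.
Reconstructed level: -1.85 + 13785 × 3.7/16384 V = 1.2630676270 V.
V_in − V_code = 1.263027 − (1.2630676270) = −40.6 µV.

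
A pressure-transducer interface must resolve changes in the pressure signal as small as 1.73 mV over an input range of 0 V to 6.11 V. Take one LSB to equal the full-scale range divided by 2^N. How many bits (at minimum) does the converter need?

V_FS = 6.11 V.
Levels needed ≥ 6.11/1.73 mV = 3532. 2^12 = 4096 suffices, so N_min = 12.

12 bits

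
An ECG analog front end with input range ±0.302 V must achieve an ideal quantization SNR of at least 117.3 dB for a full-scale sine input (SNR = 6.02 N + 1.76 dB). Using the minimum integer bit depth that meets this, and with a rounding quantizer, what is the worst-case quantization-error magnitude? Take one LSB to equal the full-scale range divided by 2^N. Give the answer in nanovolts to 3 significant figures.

The full-scale span is 0.302 − (-0.302) = 0.604 V.
Required N = ⌈(117.3 − 1.76)/6.02⌉ = ⌈19.193⌉ = 20.
One LSB is 0.604 V / 1048576 = 0.57602 µV.
Max error for round-to-nearest is LSB/2 = 288 nV.

288 nV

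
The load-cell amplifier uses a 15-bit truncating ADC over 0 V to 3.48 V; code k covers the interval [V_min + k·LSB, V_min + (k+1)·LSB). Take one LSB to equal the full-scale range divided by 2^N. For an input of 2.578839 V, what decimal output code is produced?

Range is 3.48 V. LSB = 3.48 V / 2^15 ≈ 106.2 µV.
V_in − V_min = 2.578839 − (0) = 2.578839 V.
Divide by LSB: 2.578839 × 32768/3.48 = 24282.5852.
Truncating gives code 24282.

24282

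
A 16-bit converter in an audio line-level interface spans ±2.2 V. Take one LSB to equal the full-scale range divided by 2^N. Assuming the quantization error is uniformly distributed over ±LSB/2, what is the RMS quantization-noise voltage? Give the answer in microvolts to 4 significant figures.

The full-scale span is 2.2 − (-2.2) = 4.4 V.
LSB = 4.4 V ÷ 2^16 = 4.4/65536 V = 67.1387 µV.
RMS of a uniform error over width LSB is LSB/√12 = 19.38 µV.

19.38 µV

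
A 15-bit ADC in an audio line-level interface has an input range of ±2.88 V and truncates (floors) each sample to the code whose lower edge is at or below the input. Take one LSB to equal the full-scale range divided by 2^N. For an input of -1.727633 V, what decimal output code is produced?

Full-scale range = 2.88 V − (-2.88 V) = 5.76 V. LSB = 5.76 V / 2^15 ≈ 175.8 µV.
code = ⌊(V_in − V_min)/LSB⌋ = ⌊(V_in − V_min) × 2^15 / range⌋
     = ⌊(-1.727633 − (-2.88)) × 32768 / 5.76⌋ = ⌊1.152367 × 32768/5.76⌋
     = ⌊6555.688⌋ = 6555.

6555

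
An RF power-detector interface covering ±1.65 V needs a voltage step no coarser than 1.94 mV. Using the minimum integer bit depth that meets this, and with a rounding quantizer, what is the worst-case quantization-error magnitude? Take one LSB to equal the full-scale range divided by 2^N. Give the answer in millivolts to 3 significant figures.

0.806 mV

Span: 1.65 V − (-1.65 V) = 3.3 V.
3.3 V / 1.94 mV = 1701. Since 2^10 = 1024 and 2^11 = 2048, N = 11.
One LSB is 3.3 V / 2048 = 1.6113 mV.
Half an LSB is 0.806 mV.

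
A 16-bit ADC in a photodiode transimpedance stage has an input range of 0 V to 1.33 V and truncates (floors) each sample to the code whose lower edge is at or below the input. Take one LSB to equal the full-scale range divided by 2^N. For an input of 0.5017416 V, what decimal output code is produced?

Range is 1.33 V. LSB = 1.33 V / 2^16 ≈ 20.29 µV.
code = ⌊(V_in − V_min)/LSB⌋ = ⌊(V_in − V_min) × 2^16 / range⌋
     = ⌊(0.5017416 − (0)) × 65536 / 1.33⌋ = ⌊0.5017416 × 65536/1.33⌋
     = ⌊24723.412⌋ = 24723.

24723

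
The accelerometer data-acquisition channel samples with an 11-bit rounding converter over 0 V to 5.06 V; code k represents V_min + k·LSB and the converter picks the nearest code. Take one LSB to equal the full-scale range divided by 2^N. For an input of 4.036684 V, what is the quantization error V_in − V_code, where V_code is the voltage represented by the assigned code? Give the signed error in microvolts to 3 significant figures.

−445 µV

V_FS = 5.06 V. LSB = 5.06 V / 2^11 ≈ 2.471 mV.
(V_in − V_min)/LSB = (4.036684 − (0)) × 2048/5.06 = 1633.8199 → nearest code k = 1634.
Reconstructed level: 0 + 1634 × 5.06/2048 V = 4.037128906 V.
V_in − V_code = 4.036684 − (4.037128906) = −445 µV.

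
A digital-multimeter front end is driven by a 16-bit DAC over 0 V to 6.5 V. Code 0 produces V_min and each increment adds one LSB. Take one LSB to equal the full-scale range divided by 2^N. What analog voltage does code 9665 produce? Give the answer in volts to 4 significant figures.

0.9586 V

Span = 6.5 V. LSB = 6.5 V / 2^16.
V_out = 0 + 9665 × (6.5/65536) V
      = 0 + 0.958595 = 0.958595 V.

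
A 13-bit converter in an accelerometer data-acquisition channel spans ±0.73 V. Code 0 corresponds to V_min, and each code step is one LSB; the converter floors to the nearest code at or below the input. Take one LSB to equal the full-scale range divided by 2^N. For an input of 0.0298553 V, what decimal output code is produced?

4263

Range = 0.73 − (-0.73) = 1.46 V. LSB = 1.46 V / 2^13 ≈ 178.2 µV.
code = ⌊(V_in − V_min)/LSB⌋ = ⌊(V_in − V_min) × 2^13 / range⌋
     = ⌊(0.0298553 − (-0.73)) × 8192 / 1.46⌋ = ⌊0.7598553 × 8192/1.46⌋
     = ⌊4263.517⌋ = 4263.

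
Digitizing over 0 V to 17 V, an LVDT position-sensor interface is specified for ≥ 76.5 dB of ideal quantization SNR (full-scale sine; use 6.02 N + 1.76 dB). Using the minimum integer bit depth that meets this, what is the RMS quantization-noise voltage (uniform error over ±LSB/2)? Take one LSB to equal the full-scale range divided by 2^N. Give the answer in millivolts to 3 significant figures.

0.599 mV

Range is 17 V.
Required N = ⌈(76.5 − 1.76)/6.02⌉ = ⌈12.415⌉ = 13.
LSB = 17 V / 2^13 = 2.0752 mV.
V_rms = LSB/√12 = 0.599 mV.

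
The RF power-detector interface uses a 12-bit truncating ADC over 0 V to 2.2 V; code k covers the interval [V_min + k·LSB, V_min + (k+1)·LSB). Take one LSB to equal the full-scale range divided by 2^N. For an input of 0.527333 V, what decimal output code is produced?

981

Range is 2.2 V. LSB = 2.2 V / 2^12 ≈ 0.5371 mV.
code = ⌊(V_in − V_min)/LSB⌋ = ⌊(V_in − V_min) × 2^12 / range⌋
     = ⌊(0.527333 − (0)) × 4096 / 2.2⌋ = ⌊0.527333 × 4096/2.2⌋
     = ⌊981.798⌋ = 981.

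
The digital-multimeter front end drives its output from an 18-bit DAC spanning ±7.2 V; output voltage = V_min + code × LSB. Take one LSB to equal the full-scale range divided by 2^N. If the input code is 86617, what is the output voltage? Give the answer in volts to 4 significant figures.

Range = 7.2 − (-7.2) = 14.4 V. LSB = 14.4 V / 2^18.
Output = V_min + (86617/262144) × range = -7.2 + 0.330418 × 14.4 V
      = -7.2 + 4.75801 = -2.44199 V.

-2.442 V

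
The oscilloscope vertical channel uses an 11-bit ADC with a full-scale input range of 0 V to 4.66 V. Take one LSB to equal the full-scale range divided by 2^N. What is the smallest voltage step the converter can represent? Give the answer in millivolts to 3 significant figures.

2.28 mV

V_FS = 4.66 V.
2^11 = 2048 levels.
One LSB is 4.66 V / 2048 = 2.28 mV.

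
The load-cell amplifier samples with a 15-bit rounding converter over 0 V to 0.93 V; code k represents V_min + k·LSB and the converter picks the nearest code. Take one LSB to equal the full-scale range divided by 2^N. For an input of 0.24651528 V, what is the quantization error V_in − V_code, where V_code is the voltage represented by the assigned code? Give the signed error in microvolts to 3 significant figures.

−5.11 µV

V_FS = 0.93 V. LSB = 0.93 V / 2^15 ≈ 28.38 µV.
(V_in − V_min)/LSB = (0.24651528 − (0)) × 32768/0.93 = 8685.8201 → nearest code k = 8686.
V_code = V_min + k × range/2^15 = 0 + 8686 × 0.93/32768 = 0.24652038574 V.
Error = V_in − V_code = 0.24651528 − (0.24652038574) = −5.11 µV.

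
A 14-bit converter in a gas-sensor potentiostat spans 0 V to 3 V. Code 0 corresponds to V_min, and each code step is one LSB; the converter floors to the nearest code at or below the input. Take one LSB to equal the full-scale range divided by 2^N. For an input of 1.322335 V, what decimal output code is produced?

V_FS = 3 V. LSB = 3 V / 2^14 ≈ 183.1 µV.
(V_in − V_min) × 2^14/range = (1.322335 − (0)) × 16384/3 = 7221.712.
Floor → code = 7221.

7221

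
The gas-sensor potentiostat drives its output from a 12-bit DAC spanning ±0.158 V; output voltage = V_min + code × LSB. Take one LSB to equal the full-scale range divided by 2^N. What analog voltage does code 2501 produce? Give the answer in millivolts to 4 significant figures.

34.95 mV

Range = 0.158 − (-0.158) = 0.316 V. LSB = 0.316 V / 2^12.
V_out = V_min + code × LSB = -0.158 V + 2501 × 0.316 V / 4096
      = -0.158 + 0.192948 = 0.0349482 V.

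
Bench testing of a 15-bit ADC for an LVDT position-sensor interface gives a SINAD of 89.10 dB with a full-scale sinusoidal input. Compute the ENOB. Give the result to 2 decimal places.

Inverting SNR = 6.02 N + 1.76: N_eff = (89.10 − 1.76)/6.02 = 14.5083.

14.51 bits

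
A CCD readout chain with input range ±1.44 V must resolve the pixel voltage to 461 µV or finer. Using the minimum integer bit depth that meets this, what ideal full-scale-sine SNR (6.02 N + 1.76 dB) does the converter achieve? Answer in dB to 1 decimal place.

Span: 1.44 V − (-1.44 V) = 2.88 V.
Levels needed ≥ 2.88/461 µV = 6247. 2^13 = 8192 suffices, so N_min = 13.
SNR = 6.02 × 13 + 1.76 = 80.02 dB.

80.0 dB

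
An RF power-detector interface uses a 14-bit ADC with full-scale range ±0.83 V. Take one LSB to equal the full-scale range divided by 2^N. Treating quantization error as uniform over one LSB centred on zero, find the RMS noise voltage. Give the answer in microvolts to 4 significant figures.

Span: 0.83 V − (-0.83 V) = 1.66 V.
Step size = 1.66/16384 V = 101.318 µV.
V_rms = LSB/√12 = 101.318 µV / √12 = 29.25 µV.

29.25 µV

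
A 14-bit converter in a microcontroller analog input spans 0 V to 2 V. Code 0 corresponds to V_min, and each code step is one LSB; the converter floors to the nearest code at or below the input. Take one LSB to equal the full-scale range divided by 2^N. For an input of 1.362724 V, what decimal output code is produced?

11163

V_FS = 2 V. LSB = 2 V / 2^14 ≈ 122.1 µV.
(V_in − V_min) × 2^14/range = (1.362724 − (0)) × 16384/2 = 11163.435.
Floor → code = 11163.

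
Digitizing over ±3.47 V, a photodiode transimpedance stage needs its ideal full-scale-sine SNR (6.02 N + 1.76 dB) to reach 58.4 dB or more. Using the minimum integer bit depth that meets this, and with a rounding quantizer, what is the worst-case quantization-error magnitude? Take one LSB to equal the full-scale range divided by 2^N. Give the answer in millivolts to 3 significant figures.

The full-scale span is 3.47 − (-3.47) = 6.94 V.
Solving 6.02 N ≥ 58.4 − 1.76: N ≥ 9.409. Round up → N = 10.
One LSB is 6.94 V / 1024 = 6.7773 mV.
Half an LSB is 3.39 mV.

3.39 mV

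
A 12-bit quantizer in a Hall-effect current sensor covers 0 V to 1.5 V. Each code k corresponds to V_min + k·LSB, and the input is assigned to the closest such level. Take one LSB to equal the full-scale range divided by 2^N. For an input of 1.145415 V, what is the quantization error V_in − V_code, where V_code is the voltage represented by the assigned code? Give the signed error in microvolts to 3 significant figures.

Span = 1.5 V. LSB = 1.5 V / 2^12 ≈ 366.2 µV.
(V_in − V_min)/LSB = (1.145415 − (0)) × 4096/1.5 = 3127.7466 → nearest code k = 3128.
V_code = V_min + k × range/2^12 = 0 + 3128 × 1.5/4096 = 1.145507813 V.
Error = V_in − V_code = 1.145415 − (1.145507813) = −92.8 µV.

−92.8 µV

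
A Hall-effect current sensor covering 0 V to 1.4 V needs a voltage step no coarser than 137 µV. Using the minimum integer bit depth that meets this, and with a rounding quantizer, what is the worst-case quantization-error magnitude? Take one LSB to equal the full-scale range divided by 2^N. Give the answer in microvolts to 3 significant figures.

Span = 1.4 V.
Levels needed ≥ 1.4/137 µV = 10220. 2^14 = 16384 suffices, so N_min = 14.
LSB = 1.4 V ÷ 2^14 = 1.4/16384 V = 85.449 µV.
Max error for round-to-nearest is LSB/2 = 42.7 µV.

42.7 µV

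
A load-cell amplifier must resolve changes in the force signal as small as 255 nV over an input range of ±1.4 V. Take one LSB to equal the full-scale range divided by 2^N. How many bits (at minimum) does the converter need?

The full-scale span is 1.4 − (-1.4) = 2.8 V.
Levels needed ≥ 2.8/255 nV = 1.098e7. 2^24 = 16777216 suffices, so N_min = 24.

24 bits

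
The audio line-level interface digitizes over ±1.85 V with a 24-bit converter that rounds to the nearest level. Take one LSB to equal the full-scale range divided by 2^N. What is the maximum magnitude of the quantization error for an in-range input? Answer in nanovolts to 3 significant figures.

Full-scale range = 1.85 V − (-1.85 V) = 3.7 V.
LSB = 3.7 V ÷ 2^24 = 3.7/16777216 V = 220.54 nV.
|e|_max = LSB/2 = 110 nV.

110 nV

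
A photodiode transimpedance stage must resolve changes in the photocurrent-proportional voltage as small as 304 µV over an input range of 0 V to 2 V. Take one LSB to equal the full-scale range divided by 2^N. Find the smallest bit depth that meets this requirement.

V_FS = 2 V.
Required number of levels: 2/304 µV = 6578.9; smallest N with 2^N ≥ that is 13.

13 bits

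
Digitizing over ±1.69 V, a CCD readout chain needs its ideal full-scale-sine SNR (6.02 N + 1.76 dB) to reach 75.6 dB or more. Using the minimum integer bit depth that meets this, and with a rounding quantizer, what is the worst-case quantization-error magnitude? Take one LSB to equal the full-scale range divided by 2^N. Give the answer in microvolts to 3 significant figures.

206 µV

Span: 1.69 V − (-1.69 V) = 3.38 V.
N ≥ (75.6 − 1.76)/6.02 = 12.266 → N_min = 13.
LSB = 3.38 V / 2^13 = 412.60 µV.
|e|_max = LSB/2 = 206 µV.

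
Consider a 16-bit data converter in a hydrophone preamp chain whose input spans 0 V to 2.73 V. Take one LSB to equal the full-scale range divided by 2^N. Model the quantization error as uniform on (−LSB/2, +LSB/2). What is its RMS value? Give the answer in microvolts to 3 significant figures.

Span = 2.73 V.
One LSB is 2.73 V / 65536 = 41.656 µV.
σ_q = LSB/√12 = 41.656 µV/3.4641 = 12.0 µV.

12.0 µV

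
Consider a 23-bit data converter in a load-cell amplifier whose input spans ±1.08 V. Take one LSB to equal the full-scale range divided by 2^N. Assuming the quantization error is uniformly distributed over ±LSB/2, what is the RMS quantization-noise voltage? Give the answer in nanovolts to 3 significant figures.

74.3 nV

The full-scale span is 1.08 − (-1.08) = 2.16 V.
One LSB is 2.16 V / 8388608 = 257.49 nV.
V_rms = LSB/√12 = 257.49 nV / √12 = 74.3 nV.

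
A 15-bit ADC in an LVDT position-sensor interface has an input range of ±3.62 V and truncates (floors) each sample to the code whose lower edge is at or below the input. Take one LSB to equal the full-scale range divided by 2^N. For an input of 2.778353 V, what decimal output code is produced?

The full-scale span is 3.62 − (-3.62) = 7.24 V. LSB = 7.24 V / 2^15 ≈ 220.9 µV.
V_in − V_min = 2.778353 − (-3.62) = 6.398353 V.
Divide by LSB: 6.398353 × 32768/7.24 = 28958.7336.
Truncating gives code 28958.

28958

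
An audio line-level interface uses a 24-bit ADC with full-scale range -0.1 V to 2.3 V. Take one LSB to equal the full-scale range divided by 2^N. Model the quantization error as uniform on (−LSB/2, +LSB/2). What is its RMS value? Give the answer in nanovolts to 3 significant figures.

41.3 nV

Span: 2.3 V − (-0.1 V) = 2.4 V.
Step size = 2.4/16777216 V = 143.05 nV.
For a uniform distribution on [−LSB/2, +LSB/2], V_rms = LSB/√12 = 143.05 nV/3.4641 = 41.3 nV.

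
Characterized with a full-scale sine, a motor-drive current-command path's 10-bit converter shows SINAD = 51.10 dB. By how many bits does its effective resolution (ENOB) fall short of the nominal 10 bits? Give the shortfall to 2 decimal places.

N_eff = (51.10 − 1.76)/6.02 = 8.1960 bits.
Shortfall = 10 − 8.1960 = 1.8040 bits.

1.80 bits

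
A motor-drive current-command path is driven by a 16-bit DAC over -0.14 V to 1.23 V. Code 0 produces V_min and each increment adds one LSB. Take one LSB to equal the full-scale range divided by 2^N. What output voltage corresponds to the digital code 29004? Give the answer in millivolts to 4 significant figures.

466.3 mV

Span: 1.23 V − (-0.14 V) = 1.37 V. LSB = 1.37 V / 2^16.
V_out = V_min + code × LSB = -0.14 V + 29004 × 1.37 V / 65536
      = -0.14 V + 0.606315 V = 0.466315 V.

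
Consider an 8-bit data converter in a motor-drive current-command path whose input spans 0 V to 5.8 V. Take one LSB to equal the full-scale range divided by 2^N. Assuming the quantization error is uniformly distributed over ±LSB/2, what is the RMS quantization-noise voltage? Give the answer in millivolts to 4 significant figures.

6.540 mV

Full-scale range = 5.8 V.
LSB = 5.8 V / 2^8 = 22.6563 mV.
RMS of a uniform error over width LSB is LSB/√12 = 6.540 mV.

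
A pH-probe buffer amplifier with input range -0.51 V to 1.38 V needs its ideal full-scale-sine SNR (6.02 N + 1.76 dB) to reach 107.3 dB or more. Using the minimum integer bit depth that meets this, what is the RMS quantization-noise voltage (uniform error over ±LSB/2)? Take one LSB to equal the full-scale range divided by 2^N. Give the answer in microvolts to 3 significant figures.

Full-scale range = 1.38 V − (-0.51 V) = 1.89 V.
Solving 6.02 N ≥ 107.3 − 1.76: N ≥ 17.532. Round up → N = 18.
Step size = 1.89/262144 V = 7.2098 µV.
σ_q = LSB/√12 = 7.2098 µV/3.4641 = 2.08 µV.

2.08 µV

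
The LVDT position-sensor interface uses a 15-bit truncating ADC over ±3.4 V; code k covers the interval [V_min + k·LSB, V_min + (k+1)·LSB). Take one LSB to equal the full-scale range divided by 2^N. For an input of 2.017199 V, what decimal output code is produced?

26104

Range = 3.4 − (-3.4) = 6.8 V. LSB = 6.8 V / 2^15 ≈ 207.5 µV.
V_in − V_min = 2.017199 − (-3.4) = 5.417199 V.
Divide by LSB: 5.417199 × 32768/6.8 = 26104.5260.
Truncating gives code 26104.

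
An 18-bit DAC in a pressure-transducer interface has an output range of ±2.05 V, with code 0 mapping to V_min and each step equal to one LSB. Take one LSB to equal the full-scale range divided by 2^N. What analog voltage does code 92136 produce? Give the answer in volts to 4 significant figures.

Range = 2.05 − (-2.05) = 4.1 V. LSB = 4.1 V / 2^18.
Output = V_min + (92136/262144) × range = -2.05 + 0.351471 × 4.1 V
      = -2.05 + 1.44103 = -0.608969 V.

-0.6090 V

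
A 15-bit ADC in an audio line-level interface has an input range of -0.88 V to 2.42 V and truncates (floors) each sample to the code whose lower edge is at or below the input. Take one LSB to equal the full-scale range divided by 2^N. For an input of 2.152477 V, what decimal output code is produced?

Range = 2.42 − (-0.88) = 3.3 V. LSB = 3.3 V / 2^15 ≈ 100.7 µV.
V_in − V_min = 2.152477 − (-0.88) = 3.032477 V.
Divide by LSB: 3.032477 × 32768/3.3 = 30111.5777.
Truncating gives code 30111.

30111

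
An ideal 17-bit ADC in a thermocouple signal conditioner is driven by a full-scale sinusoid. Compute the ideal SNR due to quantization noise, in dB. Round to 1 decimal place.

6.02(17) + 1.76 = 102.34 + 1.76 = 104.10 dB.

104.1 dB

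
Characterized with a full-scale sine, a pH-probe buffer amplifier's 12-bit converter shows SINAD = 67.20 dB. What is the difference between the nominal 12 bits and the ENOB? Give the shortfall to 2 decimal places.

1.13 bits

ENOB = (SINAD − 1.76)/6.02 = (67.20 − 1.76)/6.02 = 10.8704 bits.
Lost resolution: 12 − 10.8704 = 1.1296 bits.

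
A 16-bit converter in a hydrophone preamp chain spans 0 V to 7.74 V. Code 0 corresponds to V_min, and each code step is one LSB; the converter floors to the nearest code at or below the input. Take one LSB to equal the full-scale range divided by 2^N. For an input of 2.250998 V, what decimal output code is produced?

19059

Full-scale range = 7.74 V. LSB = 7.74 V / 2^16 ≈ 118.1 µV.
(V_in − V_min) × 2^16/range = (2.250998 − (0)) × 65536/7.74 = 19059.613.
Floor → code = 19059.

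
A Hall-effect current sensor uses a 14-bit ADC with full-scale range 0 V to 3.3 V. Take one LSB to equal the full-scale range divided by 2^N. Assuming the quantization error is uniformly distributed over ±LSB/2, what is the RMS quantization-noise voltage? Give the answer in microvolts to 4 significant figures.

Span = 3.3 V.
LSB = 3.3 V / 2^14 = 201.416 µV.
V_rms = LSB/√12 = 201.416 µV / √12 = 58.14 µV.

58.14 µV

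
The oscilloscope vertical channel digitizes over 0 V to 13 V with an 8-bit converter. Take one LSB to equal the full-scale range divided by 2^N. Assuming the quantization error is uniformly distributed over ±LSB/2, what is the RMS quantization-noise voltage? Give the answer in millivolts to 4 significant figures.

14.66 mV

Span = 13 V.
LSB = 13 V ÷ 2^8 = 13/256 V = 50.7813 mV.
For a uniform distribution on [−LSB/2, +LSB/2], V_rms = LSB/√12 = 50.7813 mV/3.4641 = 14.66 mV.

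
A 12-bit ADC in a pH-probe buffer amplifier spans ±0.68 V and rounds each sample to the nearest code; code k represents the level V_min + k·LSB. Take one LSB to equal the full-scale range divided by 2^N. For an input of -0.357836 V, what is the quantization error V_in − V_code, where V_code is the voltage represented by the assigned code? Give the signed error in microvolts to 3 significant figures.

Full-scale range = 0.68 V − (-0.68 V) = 1.36 V. LSB = 1.36 V / 2^12 ≈ 332.0 µV.
Position in LSBs: (-0.357836 − (-0.68)) × 4096/1.36 = 970.2822; rounding gives k = 970.
V_code = V_min + k × range/2^12 = -0.68 + 970 × 1.36/4096 = -0.3579296875 V.
V_in − V_code = -0.357836 − (-0.3579296875) = +93.7 µV.

+93.7 µV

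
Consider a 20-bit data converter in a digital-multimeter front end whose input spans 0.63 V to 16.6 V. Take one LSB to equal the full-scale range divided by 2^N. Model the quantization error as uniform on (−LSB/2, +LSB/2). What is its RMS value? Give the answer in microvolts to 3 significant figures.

4.40 µV

Range = 16.6 − (0.63) = 15.97 V.
LSB = 15.97 V ÷ 2^20 = 15.97/1048576 V = 15.230 µV.
For a uniform distribution on [−LSB/2, +LSB/2], V_rms = LSB/√12 = 15.230 µV/3.4641 = 4.40 µV.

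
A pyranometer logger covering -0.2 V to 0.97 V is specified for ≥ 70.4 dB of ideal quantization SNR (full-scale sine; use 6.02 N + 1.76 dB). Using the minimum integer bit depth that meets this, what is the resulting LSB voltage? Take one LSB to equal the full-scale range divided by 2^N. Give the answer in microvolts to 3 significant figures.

The full-scale span is 0.97 − (-0.2) = 1.17 V.
6.02 N + 1.76 ≥ 70.4 gives N ≥ 11.402, so the minimum integer is 12.
One LSB is 1.17 V / 4096 = 286 µV.

286 µV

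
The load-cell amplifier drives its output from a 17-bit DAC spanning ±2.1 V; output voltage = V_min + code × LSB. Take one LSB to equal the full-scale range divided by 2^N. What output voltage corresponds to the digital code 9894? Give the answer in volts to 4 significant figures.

Span: 2.1 V − (-2.1 V) = 4.2 V. LSB = 4.2 V / 2^17.
Output = V_min + (9894/131072) × range = -2.1 + 0.0754852 × 4.2 V
      = -2.1 V + 0.317038 V = -1.78296 V.

-1.783 V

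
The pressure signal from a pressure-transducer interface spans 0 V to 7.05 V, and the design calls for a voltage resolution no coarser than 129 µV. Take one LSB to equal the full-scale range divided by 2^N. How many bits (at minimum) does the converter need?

Span = 7.05 V.
Need 2^N ≥ 7.05 V / 129 µV = 54650 → N_min = 16.

16 bits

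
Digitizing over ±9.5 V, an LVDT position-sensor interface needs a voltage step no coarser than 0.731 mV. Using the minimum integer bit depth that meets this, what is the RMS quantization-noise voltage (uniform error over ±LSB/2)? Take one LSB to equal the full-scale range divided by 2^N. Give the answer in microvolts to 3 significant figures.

Range = 9.5 − (-9.5) = 19 V.
Required number of levels: 19/0.731 mV = 25992; smallest N with 2^N ≥ that is 15.
One LSB is 19 V / 32768 = 0.57983 mV.
V_rms = LSB/√12 = 167 µV.

167 µV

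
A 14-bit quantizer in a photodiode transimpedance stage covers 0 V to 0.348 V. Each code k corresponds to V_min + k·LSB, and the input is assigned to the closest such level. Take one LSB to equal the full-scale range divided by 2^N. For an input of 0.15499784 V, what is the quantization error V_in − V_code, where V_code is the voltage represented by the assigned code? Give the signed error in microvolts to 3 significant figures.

+7.85 µV

Span = 0.348 V. LSB = 0.348 V / 2^14 ≈ 21.24 µV.
(V_in − V_min)/LSB = (0.15499784 − (0)) × 16384/0.348 = 7297.3696 → nearest code k = 7297.
V_code = V_min + k × range/2^14 = 0 + 7297 × 0.348/16384 = 0.15498999023 V.
e = 0.15499784 − (0.15498999023) = +7.85 µV.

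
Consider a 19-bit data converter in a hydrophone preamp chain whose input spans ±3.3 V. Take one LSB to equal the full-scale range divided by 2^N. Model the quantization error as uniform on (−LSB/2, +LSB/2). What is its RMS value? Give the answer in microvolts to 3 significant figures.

3.63 µV

Span: 3.3 V − (-3.3 V) = 6.6 V.
Step size = 6.6/524288 V = 12.589 µV.
RMS of a uniform error over width LSB is LSB/√12 = 3.63 µV.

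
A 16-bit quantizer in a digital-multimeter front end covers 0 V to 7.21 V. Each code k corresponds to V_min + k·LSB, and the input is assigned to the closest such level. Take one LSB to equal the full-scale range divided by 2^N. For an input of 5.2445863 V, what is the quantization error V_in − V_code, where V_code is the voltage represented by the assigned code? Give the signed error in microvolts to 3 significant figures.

+19.8 µV

V_FS = 7.21 V. LSB = 7.21 V / 2^16 ≈ 110.0 µV.
Position in LSBs: (5.2445863 − (0)) × 65536/7.21 = 47671.1800; rounding gives k = 47671.
V_code = 0 + (47671/65536) × 7.21 = 5.2445664978 V.
Error = V_in − V_code = 5.2445863 − (5.2445664978) = +19.8 µV.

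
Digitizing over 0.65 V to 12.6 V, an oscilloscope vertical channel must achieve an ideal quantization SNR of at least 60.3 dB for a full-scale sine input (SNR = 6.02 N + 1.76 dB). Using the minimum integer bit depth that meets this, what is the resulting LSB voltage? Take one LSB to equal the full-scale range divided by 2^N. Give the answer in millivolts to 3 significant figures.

11.7 mV

The full-scale span is 12.6 − (0.65) = 11.95 V.
Required N = ⌈(60.3 − 1.76)/6.02⌉ = ⌈9.724⌉ = 10.
One LSB is 11.95 V / 1024 = 11.7 mV.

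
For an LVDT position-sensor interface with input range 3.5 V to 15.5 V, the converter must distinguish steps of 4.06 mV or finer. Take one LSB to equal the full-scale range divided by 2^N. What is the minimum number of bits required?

The full-scale span is 15.5 − (3.5) = 12 V.
Required number of levels: 12/4.06 mV = 2955.7; smallest N with 2^N ≥ that is 12.

12 bits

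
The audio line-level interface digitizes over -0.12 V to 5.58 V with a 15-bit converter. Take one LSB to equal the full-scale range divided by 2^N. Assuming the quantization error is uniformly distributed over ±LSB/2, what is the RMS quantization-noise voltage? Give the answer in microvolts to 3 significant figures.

50.2 µV

Range = 5.58 − (-0.12) = 5.7 V.
LSB = 5.7 V / 2^15 = 173.95 µV.
RMS of a uniform error over width LSB is LSB/√12 = 50.2 µV.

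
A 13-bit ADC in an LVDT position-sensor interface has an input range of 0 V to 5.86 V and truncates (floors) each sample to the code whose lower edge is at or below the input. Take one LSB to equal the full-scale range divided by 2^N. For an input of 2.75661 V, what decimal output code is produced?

3853

Full-scale range = 5.86 V. LSB = 5.86 V / 2^13 ≈ 0.7153 mV.
V_in − V_min = 2.75661 − (0) = 2.75661 V.
Divide by LSB: 2.75661 × 8192/5.86 = 3853.6091.
Truncating gives code 3853.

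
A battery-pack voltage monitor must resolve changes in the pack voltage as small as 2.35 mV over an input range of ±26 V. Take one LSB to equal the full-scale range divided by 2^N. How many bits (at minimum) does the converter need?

15 bits

Range = 26 − (-26) = 52 V.
Need 2^N ≥ 52 V / 2.35 mV = 22130 → N_min = 15.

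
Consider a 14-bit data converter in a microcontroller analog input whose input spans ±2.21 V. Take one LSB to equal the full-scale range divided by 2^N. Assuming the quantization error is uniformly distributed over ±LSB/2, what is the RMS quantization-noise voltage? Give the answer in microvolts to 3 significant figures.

Range = 2.21 − (-2.21) = 4.42 V.
Step size = 4.42/16384 V = 269.78 µV.
RMS of a uniform error over width LSB is LSB/√12 = 77.9 µV.

77.9 µV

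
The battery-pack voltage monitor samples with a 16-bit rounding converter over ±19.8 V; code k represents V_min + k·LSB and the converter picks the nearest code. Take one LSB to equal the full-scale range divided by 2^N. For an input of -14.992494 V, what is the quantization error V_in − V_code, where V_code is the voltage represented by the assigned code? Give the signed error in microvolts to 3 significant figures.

+109 µV

Range = 19.8 − (-19.8) = 39.6 V. LSB = 39.6 V / 2^16 ≈ 0.6042 mV.
(-14.992494 − (-19.8)) / LSB = 4.807506 × 65536/39.6 = 7956.1796. Nearest integer: k = 7956.
V_code = V_min + k × range/2^16 = -19.8 + 7956 × 39.6/65536 = -14.992602539 V.
e = -14.992494 − (-14.992602539) = +109 µV.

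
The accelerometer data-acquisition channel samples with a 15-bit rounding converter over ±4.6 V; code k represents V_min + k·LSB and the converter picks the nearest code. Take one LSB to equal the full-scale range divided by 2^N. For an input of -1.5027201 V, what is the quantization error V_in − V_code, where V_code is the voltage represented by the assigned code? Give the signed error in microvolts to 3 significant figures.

−83.4 µV

Full-scale range = 4.6 V − (-4.6 V) = 9.2 V. LSB = 9.2 V / 2^15 ≈ 280.8 µV.
(V_in − V_min)/LSB = (-1.5027201 − (-4.6)) × 32768/9.2 = 11031.7030 → nearest code k = 11032.
V_code = -4.6 + (11032/32768) × 9.2 = -1.5026367188 V.
e = -1.5027201 − (-1.5026367188) = −83.4 µV.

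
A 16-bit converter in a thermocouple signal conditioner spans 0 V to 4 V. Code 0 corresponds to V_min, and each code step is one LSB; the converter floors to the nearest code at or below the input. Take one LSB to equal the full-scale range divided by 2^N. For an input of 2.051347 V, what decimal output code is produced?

V_FS = 4 V. LSB = 4 V / 2^16 ≈ 61.04 µV.
code = ⌊(V_in − V_min)/LSB⌋ = ⌊(V_in − V_min) × 2^16 / range⌋
     = ⌊(2.051347 − (0)) × 65536 / 4⌋ = ⌊2.051347 × 65536/4⌋
     = ⌊33609.269⌋ = 33609.

33609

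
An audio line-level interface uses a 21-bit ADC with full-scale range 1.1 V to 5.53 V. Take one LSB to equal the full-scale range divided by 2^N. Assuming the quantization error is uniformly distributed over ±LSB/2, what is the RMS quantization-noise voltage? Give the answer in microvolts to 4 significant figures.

Span: 5.53 V − (1.1 V) = 4.43 V.
Step size = 4.43/2097152 V = 2.11239 µV.
RMS of a uniform error over width LSB is LSB/√12 = 0.6098 µV.

0.6098 µV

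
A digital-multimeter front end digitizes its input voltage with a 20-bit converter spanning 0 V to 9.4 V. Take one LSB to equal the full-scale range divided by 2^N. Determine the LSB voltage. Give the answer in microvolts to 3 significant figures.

Full-scale range = 9.4 V.
2^20 = 1048576 levels.
LSB = 9.4 V / 2^20 = 8.96 µV.

8.96 µV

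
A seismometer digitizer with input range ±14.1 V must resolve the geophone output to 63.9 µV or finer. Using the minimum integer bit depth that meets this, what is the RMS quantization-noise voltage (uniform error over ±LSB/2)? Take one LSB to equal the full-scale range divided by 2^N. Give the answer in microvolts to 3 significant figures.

Range = 14.1 − (-14.1) = 28.2 V.
Required number of levels: 28.2/63.9 µV = 441310; smallest N with 2^N ≥ that is 19.
One LSB is 28.2 V / 524288 = 53.787 µV.
σ_q = LSB/√12 = 53.787 µV/3.4641 = 15.5 µV.

15.5 µV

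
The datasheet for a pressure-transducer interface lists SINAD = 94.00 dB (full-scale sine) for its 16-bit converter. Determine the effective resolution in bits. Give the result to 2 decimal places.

15.32 bits

ENOB = (94.00 − 1.76)/6.02 = 15.3223 bits.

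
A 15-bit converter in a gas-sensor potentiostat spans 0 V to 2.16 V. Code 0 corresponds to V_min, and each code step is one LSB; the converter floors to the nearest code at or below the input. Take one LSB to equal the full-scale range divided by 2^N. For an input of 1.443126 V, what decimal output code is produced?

21892

V_FS = 2.16 V. LSB = 2.16 V / 2^15 ≈ 65.92 µV.
V_in − V_min = 1.443126 − (0) = 1.443126 V.
Divide by LSB: 1.443126 × 32768/2.16 = 21892.7559.
Truncating gives code 21892.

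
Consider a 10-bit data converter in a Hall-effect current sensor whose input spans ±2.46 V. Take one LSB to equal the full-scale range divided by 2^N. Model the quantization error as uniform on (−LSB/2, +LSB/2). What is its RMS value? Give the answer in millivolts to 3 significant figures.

1.39 mV

Span: 2.46 V − (-2.46 V) = 4.92 V.
LSB = 4.92 V ÷ 2^10 = 4.92/1024 V = 4.8047 mV.
V_rms = LSB/√12 = 4.8047 mV / √12 = 1.39 mV.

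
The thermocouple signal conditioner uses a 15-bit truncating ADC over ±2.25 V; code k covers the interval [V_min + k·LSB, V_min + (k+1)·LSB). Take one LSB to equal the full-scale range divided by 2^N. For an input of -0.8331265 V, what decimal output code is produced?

Span: 2.25 V − (-2.25 V) = 4.5 V. LSB = 4.5 V / 2^15 ≈ 137.3 µV.
code = ⌊(V_in − V_min)/LSB⌋ = ⌊(V_in − V_min) × 2^15 / range⌋
     = ⌊(-0.8331265 − (-2.25)) × 32768 / 4.5⌋ = ⌊1.4168735 × 32768/4.5⌋
     = ⌊10317.358⌋ = 10317.

10317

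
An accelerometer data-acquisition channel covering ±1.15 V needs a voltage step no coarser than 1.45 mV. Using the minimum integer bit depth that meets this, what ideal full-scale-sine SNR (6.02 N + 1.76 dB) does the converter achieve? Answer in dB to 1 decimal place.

Full-scale range = 1.15 V − (-1.15 V) = 2.3 V.
Need 2^N ≥ 2.3 V / 1.45 mV = 1586 → N_min = 11.
SNR = 6.02 × 11 + 1.76 = 67.98 dB.

68.0 dB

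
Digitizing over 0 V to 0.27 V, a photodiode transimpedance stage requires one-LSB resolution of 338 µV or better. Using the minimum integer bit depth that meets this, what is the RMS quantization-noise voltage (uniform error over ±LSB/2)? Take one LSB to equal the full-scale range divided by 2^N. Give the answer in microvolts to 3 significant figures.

76.1 µV

V_FS = 0.27 V.
Need 2^N ≥ 0.27 V / 338 µV = 798.8 → N_min = 10.
LSB = 0.27 V ÷ 2^10 = 0.27/1024 V = 263.67 µV.
RMS noise = LSB/√12 = 76.1 µV.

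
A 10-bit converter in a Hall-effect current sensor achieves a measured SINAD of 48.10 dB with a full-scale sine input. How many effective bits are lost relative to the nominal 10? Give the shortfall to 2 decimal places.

2.30 bits

N_eff = (48.10 − 1.76)/6.02 = 7.6977 bits.
Shortfall = 10 − 7.6977 = 2.3023 bits.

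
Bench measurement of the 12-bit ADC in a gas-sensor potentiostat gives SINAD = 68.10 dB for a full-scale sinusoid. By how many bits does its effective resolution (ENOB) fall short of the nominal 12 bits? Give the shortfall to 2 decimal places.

N_eff = (68.10 − 1.76)/6.02 = 11.0199 bits.
12 − 11.0199 = 0.98 bits below nominal.

0.98 bits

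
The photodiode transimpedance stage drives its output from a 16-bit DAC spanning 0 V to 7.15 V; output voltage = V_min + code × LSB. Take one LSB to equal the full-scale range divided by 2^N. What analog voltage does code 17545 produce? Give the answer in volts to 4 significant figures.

1.914 V

Span = 7.15 V. LSB = 7.15 V / 2^16.
V_out = V_min + code × LSB = 0 V + 17545 × 7.15 V / 65536
      = 0 + 1.91417 = 1.91417 V.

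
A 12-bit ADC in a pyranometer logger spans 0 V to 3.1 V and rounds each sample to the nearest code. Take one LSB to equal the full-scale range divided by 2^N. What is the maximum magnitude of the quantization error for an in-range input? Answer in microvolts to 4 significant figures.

378.4 µV

Span = 3.1 V.
Step size = 3.1/4096 V = 0.756836 mV.
Worst-case error for round-to-nearest is half an LSB: 378.4 µV.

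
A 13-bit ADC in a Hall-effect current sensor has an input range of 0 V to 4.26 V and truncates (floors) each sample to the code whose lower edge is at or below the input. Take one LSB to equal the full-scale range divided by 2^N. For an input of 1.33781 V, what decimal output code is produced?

Full-scale range = 4.26 V. LSB = 4.26 V / 2^13 ≈ 0.5200 mV.
V_in − V_min = 1.33781 − (0) = 1.33781 V.
Divide by LSB: 1.33781 × 8192/4.26 = 2572.6149.
Truncating gives code 2572.

2572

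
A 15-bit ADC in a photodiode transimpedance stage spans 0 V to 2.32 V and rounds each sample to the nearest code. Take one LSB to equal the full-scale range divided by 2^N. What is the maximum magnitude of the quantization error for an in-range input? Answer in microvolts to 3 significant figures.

35.4 µV

Full-scale range = 2.32 V.
LSB = 2.32 V ÷ 2^15 = 2.32/32768 V = 70.801 µV.
A rounding quantizer has |error| ≤ LSB/2 = 35.4 µV.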